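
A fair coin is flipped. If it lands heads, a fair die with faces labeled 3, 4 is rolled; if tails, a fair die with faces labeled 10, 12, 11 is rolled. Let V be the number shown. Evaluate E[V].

29/4

E[V | heads] = (3+4)/2 = 7/2.
E[V | tails] = (10+12+11)/3 = 11.
By the law of total expectation,
E[V] = (1/2)·(7/2) + (1/2)·(11) = 29/4.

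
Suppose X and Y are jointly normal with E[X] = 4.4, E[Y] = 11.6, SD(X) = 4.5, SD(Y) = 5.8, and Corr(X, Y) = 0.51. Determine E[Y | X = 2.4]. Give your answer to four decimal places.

The regression of Y on X has slope ρ·σ_Y/σ_X and passes through (μ_X, μ_Y).
E[Y | X=2.4] = 11.6 + (0.51)·(5.8/4.5)·(2.4 − (4.4)) = 11.6 + (0.65733)·(-2) = 10.2853.

10.2853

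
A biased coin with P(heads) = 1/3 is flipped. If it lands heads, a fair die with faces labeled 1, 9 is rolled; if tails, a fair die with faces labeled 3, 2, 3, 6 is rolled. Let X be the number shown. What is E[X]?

E[X | heads] = (1+9)/2 = 5.
E[X | tails] = (3+2+3+6)/4 = 7/2.
E[X] = (1/3)·(5) + (2/3)·(7/2) = 4.

4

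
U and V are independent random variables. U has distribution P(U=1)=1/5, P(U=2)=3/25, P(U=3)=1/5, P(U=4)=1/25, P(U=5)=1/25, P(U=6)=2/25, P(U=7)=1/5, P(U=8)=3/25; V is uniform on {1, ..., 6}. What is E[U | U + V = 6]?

P(U + V = 6) = 1/10.
Summing U·P(x,y) over outcomes with U + V = 6 gives 7/30.
E[U | U + V = 6] = (7/30) / (1/10) = 7/3.

7/3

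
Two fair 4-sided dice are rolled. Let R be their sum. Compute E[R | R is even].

5

P(R is even) = 1/2.
Σ over the event: 2·1/16 + 4·3/16 + 6·3/16 + 8·1/16 = 5/2.
E[R | R is even] = (5/2) / (1/2) = 5.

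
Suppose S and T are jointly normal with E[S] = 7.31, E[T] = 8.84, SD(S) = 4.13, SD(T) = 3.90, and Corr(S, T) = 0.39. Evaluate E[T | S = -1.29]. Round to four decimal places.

5.6728

The regression of T on S has slope ρ·σ_T/σ_S and passes through (μ_S, μ_T).
E[T | S=-1.29] = 8.84 + (0.39)·(3.90/4.13)·(-1.29 − (7.31)) = 8.84 + (0.36828)·(-8.6) = 5.6728.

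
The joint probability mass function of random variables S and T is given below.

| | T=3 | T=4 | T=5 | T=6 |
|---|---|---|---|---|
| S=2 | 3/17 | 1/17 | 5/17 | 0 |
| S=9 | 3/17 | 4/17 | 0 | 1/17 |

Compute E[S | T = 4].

P(T = 4) = 5/17.
Σ S·P over the event = 2·(1/17) + 9·(4/17) = 38/17.
E[S | T = 4] = (38/17) / (5/17) = 38/5.

38/5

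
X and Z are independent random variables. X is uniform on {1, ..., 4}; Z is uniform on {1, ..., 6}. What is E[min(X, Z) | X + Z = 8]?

3

P(X + Z = 8) = 1/8.
Summing min(X,Z)·P(x,y) over outcomes with X + Z = 8 gives 3/8.
E[min(X, Z) | X + Z = 8] = (3/8) / (1/8) = 3.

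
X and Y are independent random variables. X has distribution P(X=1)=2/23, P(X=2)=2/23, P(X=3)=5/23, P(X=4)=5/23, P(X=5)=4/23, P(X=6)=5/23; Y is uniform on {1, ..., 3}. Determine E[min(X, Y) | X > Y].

P(X > Y) = 18/23.
Summing min(X,Y)·P(x,y) over outcomes with X > Y gives 101/69.
E[min(X, Y) | X > Y] = (101/69) / (18/23) = 101/54.

101/54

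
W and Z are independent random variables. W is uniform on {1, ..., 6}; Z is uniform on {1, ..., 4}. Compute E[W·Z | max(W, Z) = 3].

27/5

Outcomes with max(W, Z) = 3: (1,3), (2,3), (3,1), (3,2), (3,3), each with probability 1/24.
E[W·Z | max(W, Z) = 3] = (3 + 6 + 3 + 6 + 9) / 5 = 27/5.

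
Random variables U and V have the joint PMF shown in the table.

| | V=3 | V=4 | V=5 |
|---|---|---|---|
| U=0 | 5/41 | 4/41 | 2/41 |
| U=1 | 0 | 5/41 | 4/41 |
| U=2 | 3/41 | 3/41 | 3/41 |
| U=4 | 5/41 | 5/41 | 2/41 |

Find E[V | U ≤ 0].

P(U ≤ 0) = 11/41.
Σ V·P over the event = 3·(5/41) + 4·(4/41) + 5·(2/41) = 1.
E[V | U ≤ 0] = (1) / (11/41) = 41/11.

41/11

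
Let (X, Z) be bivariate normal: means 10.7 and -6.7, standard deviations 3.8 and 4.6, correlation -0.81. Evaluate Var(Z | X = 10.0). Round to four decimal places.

7.2769

Var(Z | X=x) = (1 − ρ²)·σ_Z².
Var(Z | X=10.0) = (4.6)²·(1 − (-0.81)²) = 21.16·0.3439 = 7.2769.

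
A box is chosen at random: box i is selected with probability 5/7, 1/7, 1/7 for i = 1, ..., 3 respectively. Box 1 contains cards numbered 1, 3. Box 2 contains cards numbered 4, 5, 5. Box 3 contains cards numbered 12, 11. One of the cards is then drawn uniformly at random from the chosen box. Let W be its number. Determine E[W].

157/42

E[W | box 1] = (1+3)/2 = 2.
E[W | box 2] = (4+5+5)/3 = 14/3.
E[W | box 3] = (12+11)/2 = 23/2.
By the law of total expectation,
E[W] = (5/7)·(2) + (1/7)·(14/3) + (1/7)·(23/2) = 157/42.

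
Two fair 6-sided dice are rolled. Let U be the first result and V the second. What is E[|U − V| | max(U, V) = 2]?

P(max(U, V) = 2) = 1/12.
Summing |U−V|·P(x,y) over outcomes with max(U, V) = 2 gives 1/18.
E[|U − V| | max(U, V) = 2] = (1/18) / (1/12) = 2/3.

2/3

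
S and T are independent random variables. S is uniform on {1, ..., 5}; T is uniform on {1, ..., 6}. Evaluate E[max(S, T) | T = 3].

18/5

Outcomes with T = 3: (1,3), (2,3), (3,3), (4,3), (5,3), each with probability 1/30.
E[max(S, T) | T = 3] = (3 + 3 + 3 + 4 + 5) / 5 = 18/5.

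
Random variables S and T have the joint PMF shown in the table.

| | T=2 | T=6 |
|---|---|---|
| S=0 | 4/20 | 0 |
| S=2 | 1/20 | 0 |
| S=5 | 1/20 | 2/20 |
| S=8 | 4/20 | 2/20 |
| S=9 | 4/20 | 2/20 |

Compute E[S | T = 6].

P(T = 6) = 3/10.
Σ S·P over the event = 5·(2/20) + 8·(2/20) + 9·(2/20) = 11/5.
E[S | T = 6] = (11/5) / (3/10) = 22/3.

22/3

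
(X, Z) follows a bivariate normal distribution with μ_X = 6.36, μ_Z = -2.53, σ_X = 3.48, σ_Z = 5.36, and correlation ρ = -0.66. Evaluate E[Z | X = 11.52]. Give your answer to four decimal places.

For a bivariate normal, E[Z | X=x] = μ_Z + ρ·(σ_Z/σ_X)·(x − μ_X).
E[Z | X=11.52] = -2.53 + (-0.66)·(5.36/3.48)·(11.52 − (6.36)) = -2.53 + (-1.01655)·(5.16) = -7.7754.

-7.7754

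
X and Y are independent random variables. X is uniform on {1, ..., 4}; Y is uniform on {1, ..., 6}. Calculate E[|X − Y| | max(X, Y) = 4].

12/7

Outcomes with max(X, Y) = 4: (1,4), (2,4), (3,4), (4,1), (4,2), (4,3), (4,4), each with probability 1/24.
E[|X − Y| | max(X, Y) = 4] = (3 + 2 + 1 + 3 + 2 + 1 + 0) / 7 = 12/7.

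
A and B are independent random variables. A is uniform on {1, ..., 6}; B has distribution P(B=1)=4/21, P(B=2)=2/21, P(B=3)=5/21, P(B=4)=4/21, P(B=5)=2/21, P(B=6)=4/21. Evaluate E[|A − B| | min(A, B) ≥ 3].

13/10

P(min(A, B) ≥ 3) = 10/21.
Summing |A−B|·P(x,y) over outcomes with min(A, B) ≥ 3 gives 13/21.
E[|A − B| | min(A, B) ≥ 3] = (13/21) / (10/21) = 13/10.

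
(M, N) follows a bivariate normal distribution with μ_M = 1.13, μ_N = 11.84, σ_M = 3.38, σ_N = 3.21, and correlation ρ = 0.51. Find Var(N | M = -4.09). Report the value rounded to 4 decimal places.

Var(N | M=x) = (1 − ρ²)·σ_N².
Var(N | M=-4.09) = (3.21)²·(1 − (0.51)²) = 10.3041·0.7399 = 7.6240.

7.6240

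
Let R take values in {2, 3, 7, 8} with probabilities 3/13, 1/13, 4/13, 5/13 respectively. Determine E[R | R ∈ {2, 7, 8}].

37/6

P(R ∈ {2, 7, 8}) = 12/13.
Σ over the event: 2·3/13 + 7·4/13 + 8·5/13 = 74/13.
E[R | R ∈ {2, 7, 8}] = (74/13) / (12/13) = 37/6.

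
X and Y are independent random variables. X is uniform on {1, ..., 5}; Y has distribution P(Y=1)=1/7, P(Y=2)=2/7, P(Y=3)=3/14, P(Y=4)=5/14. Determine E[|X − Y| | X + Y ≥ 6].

19/13

P(X + Y ≥ 6) = 39/70.
Summing |X−Y|·P(x,y) over outcomes with X + Y ≥ 6 gives 57/70.
E[|X − Y| | X + Y ≥ 6] = (57/70) / (39/70) = 19/13.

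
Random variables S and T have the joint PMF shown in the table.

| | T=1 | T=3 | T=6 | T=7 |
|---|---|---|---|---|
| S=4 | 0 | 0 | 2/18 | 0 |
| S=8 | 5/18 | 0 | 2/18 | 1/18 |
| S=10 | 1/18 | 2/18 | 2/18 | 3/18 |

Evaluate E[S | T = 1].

25/3

P(T = 1) = 1/3.
Σ S·P over the event = 8·(5/18) + 10·(1/18) = 25/9.
E[S | T = 1] = (25/9) / (1/3) = 25/3.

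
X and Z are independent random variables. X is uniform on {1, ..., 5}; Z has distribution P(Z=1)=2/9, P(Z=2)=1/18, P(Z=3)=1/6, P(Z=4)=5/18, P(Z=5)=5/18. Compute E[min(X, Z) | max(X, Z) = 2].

P(max(X, Z) = 2) = 1/15.
Summing min(X,Z)·P(x,y) over outcomes with max(X, Z) = 2 gives 7/90.
E[min(X, Z) | max(X, Z) = 2] = (7/90) / (1/15) = 7/6.

7/6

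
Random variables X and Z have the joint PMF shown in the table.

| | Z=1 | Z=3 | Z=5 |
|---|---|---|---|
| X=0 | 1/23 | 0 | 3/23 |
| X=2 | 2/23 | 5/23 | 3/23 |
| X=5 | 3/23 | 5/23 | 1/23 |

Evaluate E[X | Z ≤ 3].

P(Z ≤ 3) = 16/23.
Summing X·P(X=x,Z=y) over the conditioning event gives 54/23.
E[X | Z ≤ 3] = (54/23) / (16/23) = 27/8.

27/8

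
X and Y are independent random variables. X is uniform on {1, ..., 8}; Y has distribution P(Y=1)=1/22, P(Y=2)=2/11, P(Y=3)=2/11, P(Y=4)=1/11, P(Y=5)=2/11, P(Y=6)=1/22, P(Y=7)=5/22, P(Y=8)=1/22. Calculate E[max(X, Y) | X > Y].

239/39

P(X > Y) = 39/88.
Summing max(X,Y)·P(x,y) over outcomes with X > Y gives 239/88.
E[max(X, Y) | X > Y] = (239/88) / (39/88) = 239/39.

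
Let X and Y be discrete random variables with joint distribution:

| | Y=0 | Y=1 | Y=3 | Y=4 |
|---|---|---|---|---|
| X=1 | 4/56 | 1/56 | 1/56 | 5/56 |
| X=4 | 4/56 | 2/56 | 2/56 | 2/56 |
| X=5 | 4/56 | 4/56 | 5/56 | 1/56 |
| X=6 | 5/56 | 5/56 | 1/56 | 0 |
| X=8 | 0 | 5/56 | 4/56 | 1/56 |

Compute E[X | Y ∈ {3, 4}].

P(Y ∈ {3, 4}) = 11/28.
Summing X·P(X=x,Y=y) over the conditioning event gives 7/4.
E[X | Y ∈ {3, 4}] = (7/4) / (11/28) = 49/11.

49/11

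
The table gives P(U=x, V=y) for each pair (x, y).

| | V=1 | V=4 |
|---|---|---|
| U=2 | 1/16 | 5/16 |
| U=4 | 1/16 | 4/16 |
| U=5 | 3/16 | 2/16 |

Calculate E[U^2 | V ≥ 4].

134/11

P(V ≥ 4) = 11/16.
Summing U^2·P(U=x,V=y) over the conditioning event gives 67/8.
E[U^2 | V ≥ 4] = (67/8) / (11/16) = 134/11.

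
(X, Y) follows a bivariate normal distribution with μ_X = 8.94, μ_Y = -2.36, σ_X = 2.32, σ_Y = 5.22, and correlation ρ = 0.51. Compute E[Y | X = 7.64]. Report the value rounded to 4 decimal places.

-3.8518

For a bivariate normal, E[Y | X=x] = μ_Y + ρ·(σ_Y/σ_X)·(x − μ_X).
E[Y | X=7.64] = -2.36 + (0.51)·(5.22/2.32)·(7.64 − (8.94)) = -2.36 + (1.1475)·(-1.3) = -3.8518.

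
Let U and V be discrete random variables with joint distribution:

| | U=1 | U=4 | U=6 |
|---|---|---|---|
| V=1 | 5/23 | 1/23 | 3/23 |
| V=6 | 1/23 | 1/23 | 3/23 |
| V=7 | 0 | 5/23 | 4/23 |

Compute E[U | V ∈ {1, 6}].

P(V ∈ {1, 6}) = 14/23.
Summing U·P(U=x,V=y) over the conditioning event gives 50/23.
E[U | V ∈ {1, 6}] = (50/23) / (14/23) = 25/7.

25/7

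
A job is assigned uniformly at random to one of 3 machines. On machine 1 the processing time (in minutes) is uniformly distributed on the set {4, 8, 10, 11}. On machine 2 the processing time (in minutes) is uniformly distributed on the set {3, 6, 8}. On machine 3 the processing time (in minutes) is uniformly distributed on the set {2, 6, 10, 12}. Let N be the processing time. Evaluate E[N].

E[N | machine 1] = (4+8+10+11)/4 = 33/4.
E[N | machine 2] = (3+6+8)/3 = 17/3.
E[N | machine 3] = (2+6+10+12)/4 = 15/2.
E[N] = (1/3)·(33/4) + (1/3)·(17/3) + (1/3)·(15/2) = 257/36.

257/36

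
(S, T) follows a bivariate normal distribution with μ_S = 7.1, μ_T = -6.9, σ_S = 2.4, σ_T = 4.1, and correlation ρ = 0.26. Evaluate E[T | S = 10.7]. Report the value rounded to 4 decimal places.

The regression of T on S has slope ρ·σ_T/σ_S and passes through (μ_S, μ_T).
E[T | S=10.7] = -6.9 + (0.26)·(4.1/2.4)·(10.7 − (7.1)) = -6.9 + (0.44417)·(3.6) = -5.3010.

-5.3010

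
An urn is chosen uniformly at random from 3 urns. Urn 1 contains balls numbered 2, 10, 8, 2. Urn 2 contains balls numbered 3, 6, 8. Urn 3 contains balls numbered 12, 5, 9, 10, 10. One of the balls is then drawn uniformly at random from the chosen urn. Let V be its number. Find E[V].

E[V | urn 1] = (2+10+8+2)/4 = 11/2.
E[V | urn 2] = (3+6+8)/3 = 17/3.
E[V | urn 3] = (12+5+9+10+10)/5 = 46/5.
E[V] = (1/3)·(11/2) + (1/3)·(17/3) + (1/3)·(46/5) = 611/90.

611/90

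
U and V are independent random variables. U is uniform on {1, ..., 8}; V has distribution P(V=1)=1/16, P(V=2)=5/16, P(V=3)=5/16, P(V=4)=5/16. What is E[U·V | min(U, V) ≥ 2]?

15

P(min(U, V) ≥ 2) = 105/128.
Summing UV·P(x,y) over outcomes with min(U, V) ≥ 2 gives 1575/128.
E[U·V | min(U, V) ≥ 2] = (1575/128) / (105/128) = 15.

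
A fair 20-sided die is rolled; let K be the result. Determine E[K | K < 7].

7/2

Given K < 7, K is equally likely to be any of {1, 2, 3, 4, 5, 6}.
E[K | K < 7] = (1 + 2 + 3 + 4 + 5 + 6) / 6 = 7/2.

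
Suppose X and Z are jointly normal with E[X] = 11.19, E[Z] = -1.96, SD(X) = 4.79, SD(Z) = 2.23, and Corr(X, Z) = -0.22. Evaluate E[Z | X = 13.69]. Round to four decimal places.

-2.2161

E[Z | X=x] = μ_Z + ρ(σ_Z/σ_X)(x − μ_X) for jointly normal variables.
E[Z | X=13.69] = -1.96 + (-0.22)·(2.23/4.79)·(13.69 − (11.19)) = -1.96 + (-0.10242)·(2.5) = -2.2161.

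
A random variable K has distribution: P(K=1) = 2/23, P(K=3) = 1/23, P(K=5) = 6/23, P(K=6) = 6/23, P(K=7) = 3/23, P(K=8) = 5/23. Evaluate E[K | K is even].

76/11

P(K is even) = 11/23.
Σ over the event: 6·6/23 + 8·5/23 = 76/23.
E[K | K is even] = (76/23) / (11/23) = 76/11.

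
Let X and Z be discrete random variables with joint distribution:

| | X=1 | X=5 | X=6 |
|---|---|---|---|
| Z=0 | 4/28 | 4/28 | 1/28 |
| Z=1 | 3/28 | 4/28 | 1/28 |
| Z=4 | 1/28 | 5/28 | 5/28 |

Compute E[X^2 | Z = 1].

139/8

P(Z = 1) = 2/7.
Σ X^2·P over the event = 1·(3/28) + 25·(4/28) + 36·(1/28) = 139/28.
E[X^2 | Z = 1] = (139/28) / (2/7) = 139/8.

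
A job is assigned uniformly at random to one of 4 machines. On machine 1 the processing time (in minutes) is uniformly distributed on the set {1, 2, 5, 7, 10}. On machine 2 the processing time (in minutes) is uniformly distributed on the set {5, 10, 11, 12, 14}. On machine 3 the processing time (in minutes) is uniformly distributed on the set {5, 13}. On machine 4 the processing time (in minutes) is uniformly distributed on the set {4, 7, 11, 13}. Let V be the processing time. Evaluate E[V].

663/80

E[V | machine 1] = (1+2+5+7+10)/5 = 5.
E[V | machine 2] = (5+10+11+12+14)/5 = 52/5.
E[V | machine 3] = (5+13)/2 = 9.
E[V | machine 4] = (4+7+11+13)/4 = 35/4.
E[V] = (1/4)·(5) + (1/4)·(52/5) + (1/4)·(9) + (1/4)·(35/4) = 663/80.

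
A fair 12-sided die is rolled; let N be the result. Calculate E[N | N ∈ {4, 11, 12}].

P(N ∈ {4, 11, 12}) = 1/4.
Σ over the event: 4·1/12 + 11·1/12 + 12·1/12 = 9/4.
E[N | N ∈ {4, 11, 12}] = (9/4) / (1/4) = 9.

9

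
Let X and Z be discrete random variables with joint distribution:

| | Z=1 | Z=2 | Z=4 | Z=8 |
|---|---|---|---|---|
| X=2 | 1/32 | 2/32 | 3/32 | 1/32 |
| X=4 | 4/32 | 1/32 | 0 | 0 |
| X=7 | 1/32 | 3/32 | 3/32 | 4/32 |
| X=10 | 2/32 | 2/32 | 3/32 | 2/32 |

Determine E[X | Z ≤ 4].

151/25

P(Z ≤ 4) = 25/32.
Summing X·P(X=x,Z=y) over the conditioning event gives 151/32.
E[X | Z ≤ 4] = (151/32) / (25/32) = 151/25.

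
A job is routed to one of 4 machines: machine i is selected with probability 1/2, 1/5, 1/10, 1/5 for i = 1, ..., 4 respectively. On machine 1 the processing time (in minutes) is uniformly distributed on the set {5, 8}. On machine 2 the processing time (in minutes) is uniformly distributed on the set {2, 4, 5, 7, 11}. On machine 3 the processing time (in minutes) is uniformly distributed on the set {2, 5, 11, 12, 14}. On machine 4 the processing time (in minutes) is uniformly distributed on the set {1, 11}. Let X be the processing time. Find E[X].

649/100

E[X | machine 1] = (5+8)/2 = 13/2.
E[X | machine 2] = (2+4+5+7+11)/5 = 29/5.
E[X | machine 3] = (2+5+11+12+14)/5 = 44/5.
E[X | machine 4] = (1+11)/2 = 6.
E[X] = (1/2)·(13/2) + (1/5)·(29/5) + (1/10)·(44/5) + (1/5)·(6) = 649/100.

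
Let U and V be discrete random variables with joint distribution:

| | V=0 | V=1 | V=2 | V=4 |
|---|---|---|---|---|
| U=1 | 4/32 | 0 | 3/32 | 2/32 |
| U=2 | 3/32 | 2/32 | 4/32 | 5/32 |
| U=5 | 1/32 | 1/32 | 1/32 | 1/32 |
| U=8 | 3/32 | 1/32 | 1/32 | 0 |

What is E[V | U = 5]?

P(U = 5) = 1/8.
Σ V·P over the event = 0·(1/32) + 1·(1/32) + 2·(1/32) + 4·(1/32) = 7/32.
E[V | U = 5] = (7/32) / (1/8) = 7/4.

7/4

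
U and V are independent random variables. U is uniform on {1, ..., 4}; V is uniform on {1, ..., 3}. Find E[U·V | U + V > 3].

P(U + V > 3) = 3/4.
Summing UV·P(x,y) over outcomes with U + V > 3 gives 55/12.
E[U·V | U + V > 3] = (55/12) / (3/4) = 55/9.

55/9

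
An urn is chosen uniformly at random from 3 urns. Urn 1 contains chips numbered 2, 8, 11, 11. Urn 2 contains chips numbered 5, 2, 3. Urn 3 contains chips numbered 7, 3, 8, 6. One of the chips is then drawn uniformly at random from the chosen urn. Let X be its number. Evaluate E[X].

52/9

E[X | urn 1] = (2+8+11+11)/4 = 8.
E[X | urn 2] = (5+2+3)/3 = 10/3.
E[X | urn 3] = (7+3+8+6)/4 = 6.
By the law of total expectation,
E[X] = (1/3)·(8) + (1/3)·(10/3) + (1/3)·(6) = 52/9.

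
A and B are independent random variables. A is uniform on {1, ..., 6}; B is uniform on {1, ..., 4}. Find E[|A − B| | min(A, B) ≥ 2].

23/15

P(min(A, B) ≥ 2) = 5/8.
Summing |A−B|·P(x,y) over outcomes with min(A, B) ≥ 2 gives 23/24.
E[|A − B| | min(A, B) ≥ 2] = (23/24) / (5/8) = 23/15.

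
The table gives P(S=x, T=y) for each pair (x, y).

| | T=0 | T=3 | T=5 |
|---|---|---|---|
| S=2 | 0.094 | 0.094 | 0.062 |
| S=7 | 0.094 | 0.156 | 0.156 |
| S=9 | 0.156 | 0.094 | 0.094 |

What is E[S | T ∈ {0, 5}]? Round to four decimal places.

P(T ∈ {0, 5}) = 0.656.
Σ S·P over the event = 2·(0.094) + 2·(0.062) + 7·(0.094) + 7·(0.156) + 9·(0.156) + 9·(0.094) = 4.312.
E[S | T ∈ {0, 5}] = (4.312) / (0.656) = 6.5732.

6.5732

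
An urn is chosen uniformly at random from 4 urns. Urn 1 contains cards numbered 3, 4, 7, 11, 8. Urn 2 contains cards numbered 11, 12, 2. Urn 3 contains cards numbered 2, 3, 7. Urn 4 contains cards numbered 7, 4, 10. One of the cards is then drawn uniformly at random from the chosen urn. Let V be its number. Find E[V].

E[V | urn 1] = (3+4+7+11+8)/5 = 33/5.
E[V | urn 2] = (11+12+2)/3 = 25/3.
E[V | urn 3] = (2+3+7)/3 = 4.
E[V | urn 4] = (7+4+10)/3 = 7.
E[V] = (1/4)·(33/5) + (1/4)·(25/3) + (1/4)·(4) + (1/4)·(7) = 389/60.

389/60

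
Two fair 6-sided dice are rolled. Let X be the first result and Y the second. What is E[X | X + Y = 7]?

7/2

Outcomes with X + Y = 7: (1,6), (2,5), (3,4), (4,3), (5,2), (6,1), each with probability 1/36.
E[X | X + Y = 7] = (1 + 2 + 3 + 4 + 5 + 6) / 6 = 7/2.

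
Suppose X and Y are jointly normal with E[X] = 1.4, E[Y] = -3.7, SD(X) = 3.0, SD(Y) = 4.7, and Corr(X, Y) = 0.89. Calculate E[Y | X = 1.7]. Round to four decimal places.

-3.2817

For a bivariate normal, E[Y | X=x] = μ_Y + ρ·(σ_Y/σ_X)·(x − μ_X).
E[Y | X=1.7] = -3.7 + (0.89)·(4.7/3.0)·(1.7 − (1.4)) = -3.7 + (1.3943)·(0.3) = -3.2817.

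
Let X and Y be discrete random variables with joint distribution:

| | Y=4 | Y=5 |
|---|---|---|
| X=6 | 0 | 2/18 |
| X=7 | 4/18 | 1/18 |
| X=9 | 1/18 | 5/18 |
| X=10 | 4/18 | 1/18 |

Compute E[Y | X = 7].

P(X = 7) = 5/18.
Summing Y·P(X=x,Y=y) over the conditioning event gives 7/6.
E[Y | X = 7] = (7/6) / (5/18) = 21/5.

21/5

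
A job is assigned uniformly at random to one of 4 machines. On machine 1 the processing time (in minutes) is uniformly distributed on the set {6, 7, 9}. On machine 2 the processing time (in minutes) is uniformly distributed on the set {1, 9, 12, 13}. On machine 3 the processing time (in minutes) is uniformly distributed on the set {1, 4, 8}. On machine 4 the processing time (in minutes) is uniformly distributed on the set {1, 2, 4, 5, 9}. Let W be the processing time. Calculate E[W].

1477/240

E[W | machine 1] = (6+7+9)/3 = 22/3.
E[W | machine 2] = (1+9+12+13)/4 = 35/4.
E[W | machine 3] = (1+4+8)/3 = 13/3.
E[W | machine 4] = (1+2+4+5+9)/5 = 21/5.
By the law of total expectation,
E[W] = (1/4)·(22/3) + (1/4)·(35/4) + (1/4)·(13/3) + (1/4)·(21/5) = 1477/240.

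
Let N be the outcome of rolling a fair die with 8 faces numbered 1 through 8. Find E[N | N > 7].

8

Given N > 7, N is equally likely to be any of {8}.
E[N | N > 7] = (8) / 1 = 8.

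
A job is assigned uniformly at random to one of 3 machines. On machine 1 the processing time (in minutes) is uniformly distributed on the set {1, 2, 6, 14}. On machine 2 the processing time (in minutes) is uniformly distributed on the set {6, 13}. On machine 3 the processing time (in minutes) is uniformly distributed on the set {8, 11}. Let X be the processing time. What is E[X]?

33/4

E[X | machine 1] = (1+2+6+14)/4 = 23/4.
E[X | machine 2] = (6+13)/2 = 19/2.
E[X | machine 3] = (8+11)/2 = 19/2.
E[X] = (1/3)·(23/4) + (1/3)·(19/2) + (1/3)·(19/2) = 33/4.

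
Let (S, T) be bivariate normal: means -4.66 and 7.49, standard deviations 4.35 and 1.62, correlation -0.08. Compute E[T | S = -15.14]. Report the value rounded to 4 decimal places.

7.8022

E[T | S=x] = μ_T + ρ(σ_T/σ_S)(x − μ_S) for jointly normal variables.
E[T | S=-15.14] = 7.49 + (-0.08)·(1.62/4.35)·(-15.14 − (-4.66)) = 7.49 + (-0.029793)·(-10.48) = 7.8022.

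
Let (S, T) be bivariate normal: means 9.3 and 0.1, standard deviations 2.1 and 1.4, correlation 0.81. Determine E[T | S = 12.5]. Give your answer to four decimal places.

1.8280

For a bivariate normal, E[T | S=x] = μ_T + ρ·(σ_T/σ_S)·(x − μ_S).
E[T | S=12.5] = 0.1 + (0.81)·(1.4/2.1)·(12.5 − (9.3)) = 0.1 + (0.54)·(3.2) = 1.8280.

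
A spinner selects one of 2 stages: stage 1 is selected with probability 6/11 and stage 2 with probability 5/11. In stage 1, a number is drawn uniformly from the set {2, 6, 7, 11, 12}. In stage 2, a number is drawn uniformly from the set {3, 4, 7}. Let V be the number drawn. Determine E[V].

94/15

E[V | stage 1] = (2+6+7+11+12)/5 = 38/5.
E[V | stage 2] = (3+4+7)/3 = 14/3.
E[V] = (6/11)·(38/5) + (5/11)·(14/3) = 94/15.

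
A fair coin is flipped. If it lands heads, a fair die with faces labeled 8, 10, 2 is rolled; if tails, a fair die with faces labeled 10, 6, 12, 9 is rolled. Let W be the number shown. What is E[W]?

E[W | heads] = (8+10+2)/3 = 20/3.
E[W | tails] = (10+6+12+9)/4 = 37/4.
E[W] = (1/2)·(20/3) + (1/2)·(37/4) = 191/24.

191/24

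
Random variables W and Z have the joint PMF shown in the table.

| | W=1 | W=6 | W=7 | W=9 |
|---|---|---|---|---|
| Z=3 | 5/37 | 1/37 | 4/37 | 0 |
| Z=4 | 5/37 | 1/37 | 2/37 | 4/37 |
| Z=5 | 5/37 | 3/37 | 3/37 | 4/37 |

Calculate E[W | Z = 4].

P(Z = 4) = 12/37.
Σ W·P over the event = 1·(5/37) + 6·(1/37) + 7·(2/37) + 9·(4/37) = 61/37.
E[W | Z = 4] = (61/37) / (12/37) = 61/12.

61/12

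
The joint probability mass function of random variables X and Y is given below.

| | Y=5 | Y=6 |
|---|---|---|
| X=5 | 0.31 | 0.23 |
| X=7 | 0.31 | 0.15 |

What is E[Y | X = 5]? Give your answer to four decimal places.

5.4259

P(X = 5) = 0.54.
Σ Y·P over the event = 5·(0.31) + 6·(0.23) = 2.93.
E[Y | X = 5] = (2.93) / (0.54) = 5.4259.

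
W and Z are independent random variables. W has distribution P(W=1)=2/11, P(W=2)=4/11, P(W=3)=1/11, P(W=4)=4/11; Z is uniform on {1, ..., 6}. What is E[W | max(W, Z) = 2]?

9/5

P(max(W, Z) = 2) = 5/33.
Summing W·P(x,y) over outcomes with max(W, Z) = 2 gives 3/11.
E[W | max(W, Z) = 2] = (3/11) / (5/33) = 9/5.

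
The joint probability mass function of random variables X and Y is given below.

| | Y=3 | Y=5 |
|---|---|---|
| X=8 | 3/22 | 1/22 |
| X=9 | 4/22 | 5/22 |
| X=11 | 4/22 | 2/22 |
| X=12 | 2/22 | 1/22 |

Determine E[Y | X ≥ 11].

11/3

P(X ≥ 11) = 9/22.
Σ Y·P over the event = 3·(4/22) + 5·(2/22) + 3·(2/22) + 5·(1/22) = 3/2.
E[Y | X ≥ 11] = (3/2) / (9/22) = 11/3.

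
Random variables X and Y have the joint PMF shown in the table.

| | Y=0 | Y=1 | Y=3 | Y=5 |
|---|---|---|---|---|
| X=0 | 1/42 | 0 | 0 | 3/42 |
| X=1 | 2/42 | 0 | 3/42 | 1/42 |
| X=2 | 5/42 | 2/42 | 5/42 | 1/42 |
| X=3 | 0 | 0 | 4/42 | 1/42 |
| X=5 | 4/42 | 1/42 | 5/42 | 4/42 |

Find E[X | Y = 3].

50/17

P(Y = 3) = 17/42.
Σ X·P over the event = 1·(3/42) + 2·(5/42) + 3·(4/42) + 5·(5/42) = 25/21.
E[X | Y = 3] = (25/21) / (17/42) = 50/17.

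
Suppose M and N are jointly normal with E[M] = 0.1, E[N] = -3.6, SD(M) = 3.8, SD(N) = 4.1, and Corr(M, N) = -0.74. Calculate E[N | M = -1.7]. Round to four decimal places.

-2.1628

E[N | M=x] = μ_N + ρ(σ_N/σ_M)(x − μ_M) for jointly normal variables.
E[N | M=-1.7] = -3.6 + (-0.74)·(4.1/3.8)·(-1.7 − (0.1)) = -3.6 + (-0.79842)·(-1.8) = -2.1628.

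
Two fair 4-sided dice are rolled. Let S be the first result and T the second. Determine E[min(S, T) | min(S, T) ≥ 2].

23/9

Outcomes with min(S, T) ≥ 2: (2,2), (2,3), (2,4), (3,2), (3,3), (3,4), (4,2), (4,3), (4,4), each with probability 1/16.
E[min(S, T) | min(S, T) ≥ 2] = (2 + 2 + 2 + 2 + 3 + 3 + 2 + 3 + 4) / 9 = 23/9.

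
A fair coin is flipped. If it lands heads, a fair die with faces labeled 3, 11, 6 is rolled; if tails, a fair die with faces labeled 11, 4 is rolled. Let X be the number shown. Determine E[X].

85/12

E[X | heads] = (3+11+6)/3 = 20/3.
E[X | tails] = (11+4)/2 = 15/2.
By the law of total expectation,
E[X] = (1/2)·(20/3) + (1/2)·(15/2) = 85/12.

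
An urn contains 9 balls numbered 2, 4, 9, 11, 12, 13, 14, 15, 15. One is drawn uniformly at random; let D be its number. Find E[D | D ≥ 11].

P(D ≥ 11) = 2/3.
Σ over the event: 11·1/9 + 12·1/9 + 13·1/9 + 14·1/9 + 15·2/9 = 80/9.
E[D | D ≥ 11] = (80/9) / (2/3) = 40/3.

40/3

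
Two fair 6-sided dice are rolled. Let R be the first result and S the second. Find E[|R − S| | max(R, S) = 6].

P(max(R, S) = 6) = 11/36.
Summing |R−S|·P(x,y) over outcomes with max(R, S) = 6 gives 5/6.
E[|R − S| | max(R, S) = 6] = (5/6) / (11/36) = 30/11.

30/11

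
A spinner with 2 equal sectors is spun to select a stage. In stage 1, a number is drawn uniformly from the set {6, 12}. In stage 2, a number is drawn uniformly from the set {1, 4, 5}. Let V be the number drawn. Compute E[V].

E[V | stage 1] = (6+12)/2 = 9.
E[V | stage 2] = (1+4+5)/3 = 10/3.
E[V] = (1/2)·(9) + (1/2)·(10/3) = 37/6.

37/6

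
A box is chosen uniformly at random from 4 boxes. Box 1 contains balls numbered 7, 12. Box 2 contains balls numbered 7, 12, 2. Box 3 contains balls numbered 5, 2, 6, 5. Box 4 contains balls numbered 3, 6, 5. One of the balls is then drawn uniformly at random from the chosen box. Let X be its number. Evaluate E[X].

77/12

E[X | box 1] = (7+12)/2 = 19/2.
E[X | box 2] = (7+12+2)/3 = 7.
E[X | box 3] = (5+2+6+5)/4 = 9/2.
E[X | box 4] = (3+6+5)/3 = 14/3.
E[X] = (1/4)·(19/2) + (1/4)·(7) + (1/4)·(9/2) + (1/4)·(14/3) = 77/12.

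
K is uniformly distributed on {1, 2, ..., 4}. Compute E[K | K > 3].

4

Given K > 3, K is equally likely to be any of {4}.
E[K | K > 3] = (4) / 1 = 4.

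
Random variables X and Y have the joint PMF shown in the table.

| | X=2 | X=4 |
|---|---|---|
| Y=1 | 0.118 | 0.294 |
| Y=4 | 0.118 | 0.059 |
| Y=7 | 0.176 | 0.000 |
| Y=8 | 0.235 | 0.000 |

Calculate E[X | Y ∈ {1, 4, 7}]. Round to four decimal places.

2.9229

P(Y ∈ {1, 4, 7}) = 0.765.
Σ X·P over the event = 2·(0.118) + 2·(0.118) + 2·(0.176) + 4·(0.294) + 4·(0.059) = 2.236.
E[X | Y ∈ {1, 4, 7}] = (2.236) / (0.765) = 2.9229.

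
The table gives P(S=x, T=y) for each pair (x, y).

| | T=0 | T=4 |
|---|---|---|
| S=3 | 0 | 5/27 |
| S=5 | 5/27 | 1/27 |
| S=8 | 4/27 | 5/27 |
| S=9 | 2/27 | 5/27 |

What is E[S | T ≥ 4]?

P(T ≥ 4) = 16/27.
Σ S·P over the event = 3·(5/27) + 5·(1/27) + 8·(5/27) + 9·(5/27) = 35/9.
E[S | T ≥ 4] = (35/9) / (16/27) = 105/16.

105/16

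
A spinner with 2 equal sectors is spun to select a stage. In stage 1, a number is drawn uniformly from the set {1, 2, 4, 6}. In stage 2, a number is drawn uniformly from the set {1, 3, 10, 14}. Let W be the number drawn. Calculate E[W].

E[W | stage 1] = (1+2+4+6)/4 = 13/4.
E[W | stage 2] = (1+3+10+14)/4 = 7.
E[W] = (1/2)·(13/4) + (1/2)·(7) = 41/8.

41/8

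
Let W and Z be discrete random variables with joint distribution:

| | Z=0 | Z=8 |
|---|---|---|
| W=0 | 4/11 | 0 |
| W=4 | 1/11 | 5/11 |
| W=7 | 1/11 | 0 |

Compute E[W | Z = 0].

P(Z = 0) = 6/11.
Σ W·P over the event = 0·(4/11) + 4·(1/11) + 7·(1/11) = 1.
E[W | Z = 0] = (1) / (6/11) = 11/6.

11/6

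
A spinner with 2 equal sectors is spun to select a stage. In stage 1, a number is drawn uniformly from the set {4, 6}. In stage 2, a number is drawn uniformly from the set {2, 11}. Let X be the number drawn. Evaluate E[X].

E[X | stage 1] = (4+6)/2 = 5.
E[X | stage 2] = (2+11)/2 = 13/2.
By the law of total expectation,
E[X] = (1/2)·(5) + (1/2)·(13/2) = 23/4.

23/4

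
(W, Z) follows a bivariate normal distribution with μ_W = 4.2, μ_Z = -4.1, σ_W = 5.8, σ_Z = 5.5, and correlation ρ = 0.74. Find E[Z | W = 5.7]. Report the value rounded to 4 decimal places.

E[Z | W=x] = μ_Z + ρ(σ_Z/σ_W)(x − μ_W) for jointly normal variables.
E[Z | W=5.7] = -4.1 + (0.74)·(5.5/5.8)·(5.7 − (4.2)) = -4.1 + (0.70172)·(1.5) = -3.0474.

-3.0474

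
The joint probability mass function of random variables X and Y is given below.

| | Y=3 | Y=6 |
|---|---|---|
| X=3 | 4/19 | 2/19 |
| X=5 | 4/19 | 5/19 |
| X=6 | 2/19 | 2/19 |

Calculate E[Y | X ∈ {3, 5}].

P(X ∈ {3, 5}) = 15/19.
Σ Y·P over the event = 3·(4/19) + 6·(2/19) + 3·(4/19) + 6·(5/19) = 66/19.
E[Y | X ∈ {3, 5}] = (66/19) / (15/19) = 22/5.

22/5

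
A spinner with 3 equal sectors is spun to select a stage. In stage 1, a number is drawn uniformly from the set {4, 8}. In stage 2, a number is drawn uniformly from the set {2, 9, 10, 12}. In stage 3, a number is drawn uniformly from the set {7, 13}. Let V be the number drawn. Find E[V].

97/12

E[V | stage 1] = (4+8)/2 = 6.
E[V | stage 2] = (2+9+10+12)/4 = 33/4.
E[V | stage 3] = (7+13)/2 = 10.
By the law of total expectation,
E[V] = (1/3)·(6) + (1/3)·(33/4) + (1/3)·(10) = 97/12.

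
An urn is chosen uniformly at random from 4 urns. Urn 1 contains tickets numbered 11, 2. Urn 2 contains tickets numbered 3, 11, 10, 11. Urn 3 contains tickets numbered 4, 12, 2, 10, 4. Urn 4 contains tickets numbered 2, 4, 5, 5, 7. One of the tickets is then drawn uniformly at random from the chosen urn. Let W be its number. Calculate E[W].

105/16

E[W | urn 1] = (11+2)/2 = 13/2.
E[W | urn 2] = (3+11+10+11)/4 = 35/4.
E[W | urn 3] = (4+12+2+10+4)/5 = 32/5.
E[W | urn 4] = (2+4+5+5+7)/5 = 23/5.
By the law of total expectation,
E[W] = (1/4)·(13/2) + (1/4)·(35/4) + (1/4)·(32/5) + (1/4)·(23/5) = 105/16.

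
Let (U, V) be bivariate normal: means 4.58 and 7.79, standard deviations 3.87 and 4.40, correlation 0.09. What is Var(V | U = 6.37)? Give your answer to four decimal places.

19.2032

For a bivariate normal, Var(V | U=x) = σ_V²(1 − ρ²).
Var(V | U=6.37) = (4.40)²·(1 − (0.09)²) = 19.36·0.9919 = 19.2032.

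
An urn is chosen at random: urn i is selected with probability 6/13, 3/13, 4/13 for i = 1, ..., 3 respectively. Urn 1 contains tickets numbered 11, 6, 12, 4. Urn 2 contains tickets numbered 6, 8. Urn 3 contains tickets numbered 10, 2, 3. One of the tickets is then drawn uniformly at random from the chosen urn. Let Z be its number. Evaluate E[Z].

E[Z | urn 1] = (11+6+12+4)/4 = 33/4.
E[Z | urn 2] = (6+8)/2 = 7.
E[Z | urn 3] = (10+2+3)/3 = 5.
By the law of total expectation,
E[Z] = (6/13)·(33/4) + (3/13)·(7) + (4/13)·(5) = 181/26.

181/26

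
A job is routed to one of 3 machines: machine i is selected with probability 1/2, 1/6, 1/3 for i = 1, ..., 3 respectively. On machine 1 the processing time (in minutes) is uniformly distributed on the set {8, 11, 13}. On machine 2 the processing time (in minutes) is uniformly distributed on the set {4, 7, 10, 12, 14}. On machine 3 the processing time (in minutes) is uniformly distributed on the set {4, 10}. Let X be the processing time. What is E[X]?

E[X | machine 1] = (8+11+13)/3 = 32/3.
E[X | machine 2] = (4+7+10+12+14)/5 = 47/5.
E[X | machine 3] = (4+10)/2 = 7.
E[X] = (1/2)·(32/3) + (1/6)·(47/5) + (1/3)·(7) = 277/30.

277/30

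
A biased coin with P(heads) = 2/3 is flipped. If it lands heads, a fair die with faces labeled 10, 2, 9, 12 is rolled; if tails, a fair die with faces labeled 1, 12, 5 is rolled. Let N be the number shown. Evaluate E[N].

15/2

E[N | heads] = (10+2+9+12)/4 = 33/4.
E[N | tails] = (1+12+5)/3 = 6.
By the law of total expectation,
E[N] = (2/3)·(33/4) + (1/3)·(6) = 15/2.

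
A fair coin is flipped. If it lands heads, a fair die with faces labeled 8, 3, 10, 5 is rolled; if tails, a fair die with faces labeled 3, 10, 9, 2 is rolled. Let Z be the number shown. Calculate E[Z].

E[Z | heads] = (8+3+10+5)/4 = 13/2.
E[Z | tails] = (3+10+9+2)/4 = 6.
E[Z] = (1/2)·(13/2) + (1/2)·(6) = 25/4.

25/4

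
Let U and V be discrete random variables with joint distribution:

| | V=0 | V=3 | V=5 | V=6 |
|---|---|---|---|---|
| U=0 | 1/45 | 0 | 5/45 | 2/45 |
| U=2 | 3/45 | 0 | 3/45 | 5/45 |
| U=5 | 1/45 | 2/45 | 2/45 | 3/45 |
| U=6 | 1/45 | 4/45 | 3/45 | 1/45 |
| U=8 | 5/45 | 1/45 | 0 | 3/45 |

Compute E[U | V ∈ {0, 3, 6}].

77/16

P(V ∈ {0, 3, 6}) = 32/45.
Summing U·P(U=x,V=y) over the conditioning event gives 154/45.
E[U | V ∈ {0, 3, 6}] = (154/45) / (32/45) = 77/16.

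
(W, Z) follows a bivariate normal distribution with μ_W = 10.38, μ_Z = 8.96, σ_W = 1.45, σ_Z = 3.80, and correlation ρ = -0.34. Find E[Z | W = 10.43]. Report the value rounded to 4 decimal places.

The regression of Z on W has slope ρ·σ_Z/σ_W and passes through (μ_W, μ_Z).
E[Z | W=10.43] = 8.96 + (-0.34)·(3.80/1.45)·(10.43 − (10.38)) = 8.96 + (-0.89103)·(0.05) = 8.9154.

8.9154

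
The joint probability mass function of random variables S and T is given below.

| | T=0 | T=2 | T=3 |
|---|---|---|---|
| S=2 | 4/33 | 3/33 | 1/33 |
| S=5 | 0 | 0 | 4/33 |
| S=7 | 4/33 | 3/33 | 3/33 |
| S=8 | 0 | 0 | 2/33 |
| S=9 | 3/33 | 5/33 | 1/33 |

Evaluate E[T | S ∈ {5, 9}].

P(S ∈ {5, 9}) = 13/33.
Summing T·P(S=x,T=y) over the conditioning event gives 25/33.
E[T | S ∈ {5, 9}] = (25/33) / (13/33) = 25/13.

25/13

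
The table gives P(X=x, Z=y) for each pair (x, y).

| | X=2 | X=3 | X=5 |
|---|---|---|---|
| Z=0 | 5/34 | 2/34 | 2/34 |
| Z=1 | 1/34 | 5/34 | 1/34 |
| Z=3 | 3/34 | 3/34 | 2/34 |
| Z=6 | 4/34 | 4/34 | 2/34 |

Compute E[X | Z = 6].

3

P(Z = 6) = 5/17.
Σ X·P over the event = 2·(4/34) + 3·(4/34) + 5·(2/34) = 15/17.
E[X | Z = 6] = (15/17) / (5/17) = 3.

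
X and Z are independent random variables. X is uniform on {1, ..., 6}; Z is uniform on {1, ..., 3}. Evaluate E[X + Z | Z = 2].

11/2

Outcomes with Z = 2: (1,2), (2,2), (3,2), (4,2), (5,2), (6,2), each with probability 1/18.
E[X + Z | Z = 2] = (3 + 4 + 5 + 6 + 7 + 8) / 6 = 11/2.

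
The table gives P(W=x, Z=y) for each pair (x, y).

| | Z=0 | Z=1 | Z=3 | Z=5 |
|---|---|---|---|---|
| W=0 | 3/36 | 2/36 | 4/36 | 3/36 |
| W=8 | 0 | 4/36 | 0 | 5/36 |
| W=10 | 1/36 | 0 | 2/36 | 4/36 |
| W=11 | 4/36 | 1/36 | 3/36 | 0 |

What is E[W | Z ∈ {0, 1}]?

97/15

P(Z ∈ {0, 1}) = 5/12.
Summing W·P(W=x,Z=y) over the conditioning event gives 97/36.
E[W | Z ∈ {0, 1}] = (97/36) / (5/12) = 97/15.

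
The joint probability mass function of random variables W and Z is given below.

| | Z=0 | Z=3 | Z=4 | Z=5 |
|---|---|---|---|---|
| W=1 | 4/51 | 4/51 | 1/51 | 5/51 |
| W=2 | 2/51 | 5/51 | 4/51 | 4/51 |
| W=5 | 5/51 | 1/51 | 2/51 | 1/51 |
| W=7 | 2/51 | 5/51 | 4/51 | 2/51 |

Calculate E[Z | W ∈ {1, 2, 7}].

19/6

P(W ∈ {1, 2, 7}) = 14/17.
Summing Z·P(W=x,Z=y) over the conditioning event gives 133/51.
E[Z | W ∈ {1, 2, 7}] = (133/51) / (14/17) = 19/6.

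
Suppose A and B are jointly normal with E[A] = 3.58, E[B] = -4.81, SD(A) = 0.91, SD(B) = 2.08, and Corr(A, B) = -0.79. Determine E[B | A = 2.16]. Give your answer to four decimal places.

-2.2459

The regression of B on A has slope ρ·σ_B/σ_A and passes through (μ_A, μ_B).
E[B | A=2.16] = -4.81 + (-0.79)·(2.08/0.91)·(2.16 − (3.58)) = -4.81 + (-1.8057)·(-1.42) = -2.2459.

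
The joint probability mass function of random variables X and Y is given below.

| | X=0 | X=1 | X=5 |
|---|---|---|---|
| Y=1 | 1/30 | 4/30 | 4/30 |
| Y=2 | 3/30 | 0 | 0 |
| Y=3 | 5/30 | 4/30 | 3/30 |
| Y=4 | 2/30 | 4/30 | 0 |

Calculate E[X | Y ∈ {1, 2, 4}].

14/9

P(Y ∈ {1, 2, 4}) = 3/5.
Σ X·P over the event = 0·(1/30) + 0·(3/30) + 0·(2/30) + 1·(4/30) + 1·(4/30) + 5·(4/30) = 14/15.
E[X | Y ∈ {1, 2, 4}] = (14/15) / (3/5) = 14/9.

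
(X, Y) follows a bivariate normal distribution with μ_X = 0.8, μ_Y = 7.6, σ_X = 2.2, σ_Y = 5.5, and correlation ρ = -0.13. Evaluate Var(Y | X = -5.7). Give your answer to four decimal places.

29.7388

The conditional variance in a bivariate normal is σ_Y²(1 − ρ²), independent of x.
Var(Y | X=-5.7) = (5.5)²·(1 − (-0.13)²) = 30.25·0.9831 = 29.7388.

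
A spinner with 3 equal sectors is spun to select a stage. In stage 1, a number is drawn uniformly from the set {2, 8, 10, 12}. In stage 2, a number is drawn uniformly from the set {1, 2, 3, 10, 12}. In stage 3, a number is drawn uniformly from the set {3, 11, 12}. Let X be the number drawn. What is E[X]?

E[X | stage 1] = (2+8+10+12)/4 = 8.
E[X | stage 2] = (1+2+3+10+12)/5 = 28/5.
E[X | stage 3] = (3+11+12)/3 = 26/3.
By the law of total expectation,
E[X] = (1/3)·(8) + (1/3)·(28/5) + (1/3)·(26/3) = 334/45.

334/45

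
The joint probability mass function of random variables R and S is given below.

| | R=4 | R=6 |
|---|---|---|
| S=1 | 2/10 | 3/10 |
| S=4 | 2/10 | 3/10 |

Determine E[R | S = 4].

P(S = 4) = 1/2.
Summing R·P(R=x,S=y) over the conditioning event gives 13/5.
E[R | S = 4] = (13/5) / (1/2) = 26/5.

26/5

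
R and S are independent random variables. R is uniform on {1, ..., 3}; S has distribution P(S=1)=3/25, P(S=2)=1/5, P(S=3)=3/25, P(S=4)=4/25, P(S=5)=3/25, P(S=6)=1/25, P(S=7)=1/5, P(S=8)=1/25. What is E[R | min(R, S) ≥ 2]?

P(min(R, S) ≥ 2) = 44/75.
Summing R·P(x,y) over outcomes with min(R, S) ≥ 2 gives 22/15.
E[R | min(R, S) ≥ 2] = (22/15) / (44/75) = 5/2.

5/2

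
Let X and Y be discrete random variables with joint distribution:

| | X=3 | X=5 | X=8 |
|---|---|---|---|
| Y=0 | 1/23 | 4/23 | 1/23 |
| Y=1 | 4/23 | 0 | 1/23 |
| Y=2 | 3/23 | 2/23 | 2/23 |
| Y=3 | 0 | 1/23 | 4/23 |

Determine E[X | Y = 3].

37/5

P(Y = 3) = 5/23.
Summing X·P(X=x,Y=y) over the conditioning event gives 37/23.
E[X | Y = 3] = (37/23) / (5/23) = 37/5.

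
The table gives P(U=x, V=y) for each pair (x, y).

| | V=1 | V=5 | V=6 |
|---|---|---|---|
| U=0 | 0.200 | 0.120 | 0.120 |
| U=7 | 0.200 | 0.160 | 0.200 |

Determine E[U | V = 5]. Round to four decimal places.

4.0000

P(V = 5) = 0.280.
Σ U·P over the event = 0·(0.120) + 7·(0.160) = 1.120.
E[U | V = 5] = (1.120) / (0.280) = 4.0000.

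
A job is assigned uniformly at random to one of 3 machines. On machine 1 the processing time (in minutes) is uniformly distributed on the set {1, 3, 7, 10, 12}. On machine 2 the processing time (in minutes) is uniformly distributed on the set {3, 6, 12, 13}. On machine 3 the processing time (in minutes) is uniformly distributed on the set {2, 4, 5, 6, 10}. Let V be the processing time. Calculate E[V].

41/6

E[V | machine 1] = (1+3+7+10+12)/5 = 33/5.
E[V | machine 2] = (3+6+12+13)/4 = 17/2.
E[V | machine 3] = (2+4+5+6+10)/5 = 27/5.
By the law of total expectation,
E[V] = (1/3)·(33/5) + (1/3)·(17/2) + (1/3)·(27/5) = 41/6.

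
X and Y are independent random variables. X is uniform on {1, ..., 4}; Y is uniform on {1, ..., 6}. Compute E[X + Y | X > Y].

5

Outcomes with X > Y: (2,1), (3,1), (3,2), (4,1), (4,2), (4,3), each with probability 1/24.
E[X + Y | X > Y] = (3 + 4 + 5 + 5 + 6 + 7) / 6 = 5.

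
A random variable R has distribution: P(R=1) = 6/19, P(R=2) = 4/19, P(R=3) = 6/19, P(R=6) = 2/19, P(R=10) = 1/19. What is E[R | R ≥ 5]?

P(R ≥ 5) = 3/19.
Σ over the event: 6·2/19 + 10·1/19 = 22/19.
E[R | R ≥ 5] = (22/19) / (3/19) = 22/3.

22/3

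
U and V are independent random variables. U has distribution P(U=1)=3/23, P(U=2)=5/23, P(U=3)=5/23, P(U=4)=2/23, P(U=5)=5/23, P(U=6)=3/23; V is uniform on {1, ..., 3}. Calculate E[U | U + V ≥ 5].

P(U + V ≥ 5) = 15/23.
Summing U·P(x,y) over outcomes with U + V ≥ 5 gives 193/69.
E[U | U + V ≥ 5] = (193/69) / (15/23) = 193/45.

193/45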